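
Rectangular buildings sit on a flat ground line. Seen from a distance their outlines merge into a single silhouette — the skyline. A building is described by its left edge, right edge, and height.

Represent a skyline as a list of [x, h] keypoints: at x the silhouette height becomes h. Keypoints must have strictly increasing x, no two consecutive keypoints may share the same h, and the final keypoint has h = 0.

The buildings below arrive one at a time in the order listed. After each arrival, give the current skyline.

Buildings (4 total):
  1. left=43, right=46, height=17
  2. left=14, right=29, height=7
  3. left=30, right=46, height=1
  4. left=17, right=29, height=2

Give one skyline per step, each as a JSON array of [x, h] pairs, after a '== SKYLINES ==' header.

== SKYLINES ==
[[43,17],[46,0]]
[[14,7],[29,0],[43,17],[46,0]]
[[14,7],[29,0],[30,1],[43,17],[46,0]]
[[14,7],[29,0],[30,1],[43,17],[46,0]]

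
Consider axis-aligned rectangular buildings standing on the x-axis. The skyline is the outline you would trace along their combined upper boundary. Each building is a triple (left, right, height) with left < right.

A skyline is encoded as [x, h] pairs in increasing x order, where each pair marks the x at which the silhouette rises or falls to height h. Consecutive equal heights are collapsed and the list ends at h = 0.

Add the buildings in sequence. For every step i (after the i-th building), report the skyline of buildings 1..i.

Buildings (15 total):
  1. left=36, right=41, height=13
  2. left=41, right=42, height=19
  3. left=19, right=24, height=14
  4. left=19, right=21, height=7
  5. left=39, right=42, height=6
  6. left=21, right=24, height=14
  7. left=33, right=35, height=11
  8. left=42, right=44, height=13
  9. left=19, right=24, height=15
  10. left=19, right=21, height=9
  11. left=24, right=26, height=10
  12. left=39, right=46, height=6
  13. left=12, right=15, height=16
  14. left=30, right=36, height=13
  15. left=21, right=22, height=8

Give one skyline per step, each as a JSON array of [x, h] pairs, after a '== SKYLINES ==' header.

== SKYLINES ==
[[36,13],[41,0]]
[[36,13],[41,19],[42,0]]
[[19,14],[24,0],[36,13],[41,19],[42,0]]
[[19,14],[24,0],[36,13],[41,19],[42,0]]
[[19,14],[24,0],[36,13],[41,19],[42,0]]
[[19,14],[24,0],[36,13],[41,19],[42,0]]
[[19,14],[24,0],[33,11],[35,0],[36,13],[41,19],[42,0]]
[[19,14],[24,0],[33,11],[35,0],[36,13],[41,19],[42,13],[44,0]]
[[19,15],[24,0],[33,11],[35,0],[36,13],[41,19],[42,13],[44,0]]
[[19,15],[24,0],[33,11],[35,0],[36,13],[41,19],[42,13],[44,0]]
[[19,15],[24,10],[26,0],[33,11],[35,0],[36,13],[41,19],[42,13],[44,0]]
[[19,15],[24,10],[26,0],[33,11],[35,0],[36,13],[41,19],[42,13],[44,6],[46,0]]
[[12,16],[15,0],[19,15],[24,10],[26,0],[33,11],[35,0],[36,13],[41,19],[42,13],[44,6],[46,0]]
[[12,16],[15,0],[19,15],[24,10],[26,0],[30,13],[41,19],[42,13],[44,6],[46,0]]
[[12,16],[15,0],[19,15],[24,10],[26,0],[30,13],[41,19],[42,13],[44,6],[46,0]]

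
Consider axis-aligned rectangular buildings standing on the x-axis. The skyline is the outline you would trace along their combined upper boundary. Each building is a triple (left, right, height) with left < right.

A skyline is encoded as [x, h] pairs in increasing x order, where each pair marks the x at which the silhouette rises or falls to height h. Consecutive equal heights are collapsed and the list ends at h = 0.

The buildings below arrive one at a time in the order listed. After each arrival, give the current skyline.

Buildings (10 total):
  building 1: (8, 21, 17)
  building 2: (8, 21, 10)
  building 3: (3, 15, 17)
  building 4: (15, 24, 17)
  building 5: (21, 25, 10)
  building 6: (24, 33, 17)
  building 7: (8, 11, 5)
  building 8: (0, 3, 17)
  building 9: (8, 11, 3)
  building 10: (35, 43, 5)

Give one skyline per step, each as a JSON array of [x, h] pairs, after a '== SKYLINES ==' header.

== SKYLINES ==
[[8,17],[21,0]]
[[8,17],[21,0]]
[[3,17],[21,0]]
[[3,17],[24,0]]
[[3,17],[24,10],[25,0]]
[[3,17],[33,0]]
[[3,17],[33,0]]
[[0,17],[33,0]]
[[0,17],[33,0]]
[[0,17],[33,0],[35,5],[43,0]]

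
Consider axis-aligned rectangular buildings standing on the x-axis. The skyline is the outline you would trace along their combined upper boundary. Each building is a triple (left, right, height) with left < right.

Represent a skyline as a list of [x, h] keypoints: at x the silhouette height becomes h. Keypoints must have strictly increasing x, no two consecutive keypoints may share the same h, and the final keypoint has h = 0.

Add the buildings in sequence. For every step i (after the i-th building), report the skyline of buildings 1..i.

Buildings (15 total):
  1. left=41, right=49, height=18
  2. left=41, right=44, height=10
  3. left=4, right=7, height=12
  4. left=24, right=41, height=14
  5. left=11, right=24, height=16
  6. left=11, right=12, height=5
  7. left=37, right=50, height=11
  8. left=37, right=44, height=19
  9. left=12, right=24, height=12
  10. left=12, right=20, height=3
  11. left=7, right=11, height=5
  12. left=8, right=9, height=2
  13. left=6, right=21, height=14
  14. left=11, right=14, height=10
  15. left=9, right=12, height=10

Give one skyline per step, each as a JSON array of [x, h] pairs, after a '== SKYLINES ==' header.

== SKYLINES ==
[[41,18],[49,0]]
[[41,18],[49,0]]
[[4,12],[7,0],[41,18],[49,0]]
[[4,12],[7,0],[24,14],[41,18],[49,0]]
[[4,12],[7,0],[11,16],[24,14],[41,18],[49,0]]
[[4,12],[7,0],[11,16],[24,14],[41,18],[49,0]]
[[4,12],[7,0],[11,16],[24,14],[41,18],[49,11],[50,0]]
[[4,12],[7,0],[11,16],[24,14],[37,19],[44,18],[49,11],[50,0]]
[[4,12],[7,0],[11,16],[24,14],[37,19],[44,18],[49,11],[50,0]]
[[4,12],[7,0],[11,16],[24,14],[37,19],[44,18],[49,11],[50,0]]
[[4,12],[7,5],[11,16],[24,14],[37,19],[44,18],[49,11],[50,0]]
[[4,12],[7,5],[11,16],[24,14],[37,19],[44,18],[49,11],[50,0]]
[[4,12],[6,14],[11,16],[24,14],[37,19],[44,18],[49,11],[50,0]]
[[4,12],[6,14],[11,16],[24,14],[37,19],[44,18],[49,11],[50,0]]
[[4,12],[6,14],[11,16],[24,14],[37,19],[44,18],[49,11],[50,0]]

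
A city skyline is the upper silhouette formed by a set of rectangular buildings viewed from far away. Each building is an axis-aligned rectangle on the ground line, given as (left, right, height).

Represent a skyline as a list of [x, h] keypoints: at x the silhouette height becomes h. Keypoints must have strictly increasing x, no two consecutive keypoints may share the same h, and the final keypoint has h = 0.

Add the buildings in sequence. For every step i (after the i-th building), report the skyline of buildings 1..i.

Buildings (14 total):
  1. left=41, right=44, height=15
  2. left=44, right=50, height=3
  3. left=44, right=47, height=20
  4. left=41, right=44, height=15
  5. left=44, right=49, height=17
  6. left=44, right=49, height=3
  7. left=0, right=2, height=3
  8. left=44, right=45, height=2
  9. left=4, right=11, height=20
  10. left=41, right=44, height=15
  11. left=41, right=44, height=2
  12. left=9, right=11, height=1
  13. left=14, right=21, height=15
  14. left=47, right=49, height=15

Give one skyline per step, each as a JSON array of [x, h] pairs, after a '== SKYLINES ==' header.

== SKYLINES ==
[[41,15],[44,0]]
[[41,15],[44,3],[50,0]]
[[41,15],[44,20],[47,3],[50,0]]
[[41,15],[44,20],[47,3],[50,0]]
[[41,15],[44,20],[47,17],[49,3],[50,0]]
[[41,15],[44,20],[47,17],[49,3],[50,0]]
[[0,3],[2,0],[41,15],[44,20],[47,17],[49,3],[50,0]]
[[0,3],[2,0],[41,15],[44,20],[47,17],[49,3],[50,0]]
[[0,3],[2,0],[4,20],[11,0],[41,15],[44,20],[47,17],[49,3],[50,0]]
[[0,3],[2,0],[4,20],[11,0],[41,15],[44,20],[47,17],[49,3],[50,0]]
[[0,3],[2,0],[4,20],[11,0],[41,15],[44,20],[47,17],[49,3],[50,0]]
[[0,3],[2,0],[4,20],[11,0],[41,15],[44,20],[47,17],[49,3],[50,0]]
[[0,3],[2,0],[4,20],[11,0],[14,15],[21,0],[41,15],[44,20],[47,17],[49,3],[50,0]]
[[0,3],[2,0],[4,20],[11,0],[14,15],[21,0],[41,15],[44,20],[47,17],[49,3],[50,0]]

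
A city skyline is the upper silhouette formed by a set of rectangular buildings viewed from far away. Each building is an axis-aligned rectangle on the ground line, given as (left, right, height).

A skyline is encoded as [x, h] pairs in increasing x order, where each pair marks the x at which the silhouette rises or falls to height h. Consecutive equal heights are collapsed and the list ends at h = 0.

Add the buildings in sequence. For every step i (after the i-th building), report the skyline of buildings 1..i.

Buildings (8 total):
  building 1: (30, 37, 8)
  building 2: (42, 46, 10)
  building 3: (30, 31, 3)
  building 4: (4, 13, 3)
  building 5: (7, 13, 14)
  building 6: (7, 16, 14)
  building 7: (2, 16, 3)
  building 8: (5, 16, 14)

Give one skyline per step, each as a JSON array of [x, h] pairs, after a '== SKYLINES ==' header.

== SKYLINES ==
[[30,8],[37,0]]
[[30,8],[37,0],[42,10],[46,0]]
[[30,8],[37,0],[42,10],[46,0]]
[[4,3],[13,0],[30,8],[37,0],[42,10],[46,0]]
[[4,3],[7,14],[13,0],[30,8],[37,0],[42,10],[46,0]]
[[4,3],[7,14],[16,0],[30,8],[37,0],[42,10],[46,0]]
[[2,3],[7,14],[16,0],[30,8],[37,0],[42,10],[46,0]]
[[2,3],[5,14],[16,0],[30,8],[37,0],[42,10],[46,0]]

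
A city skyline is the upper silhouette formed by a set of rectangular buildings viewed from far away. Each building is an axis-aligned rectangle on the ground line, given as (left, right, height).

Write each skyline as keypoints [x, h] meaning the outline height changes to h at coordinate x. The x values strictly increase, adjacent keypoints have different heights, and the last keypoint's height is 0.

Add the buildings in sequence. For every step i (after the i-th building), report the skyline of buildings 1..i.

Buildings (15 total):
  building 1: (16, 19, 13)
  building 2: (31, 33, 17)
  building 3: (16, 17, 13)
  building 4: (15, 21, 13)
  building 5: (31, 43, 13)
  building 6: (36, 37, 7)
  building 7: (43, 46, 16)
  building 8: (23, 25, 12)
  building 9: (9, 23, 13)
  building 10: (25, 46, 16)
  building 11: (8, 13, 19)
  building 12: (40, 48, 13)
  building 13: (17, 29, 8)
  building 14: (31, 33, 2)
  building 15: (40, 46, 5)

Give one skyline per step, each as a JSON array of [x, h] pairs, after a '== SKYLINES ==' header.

== SKYLINES ==
[[16,13],[19,0]]
[[16,13],[19,0],[31,17],[33,0]]
[[16,13],[19,0],[31,17],[33,0]]
[[15,13],[21,0],[31,17],[33,0]]
[[15,13],[21,0],[31,17],[33,13],[43,0]]
[[15,13],[21,0],[31,17],[33,13],[43,0]]
[[15,13],[21,0],[31,17],[33,13],[43,16],[46,0]]
[[15,13],[21,0],[23,12],[25,0],[31,17],[33,13],[43,16],[46,0]]
[[9,13],[23,12],[25,0],[31,17],[33,13],[43,16],[46,0]]
[[9,13],[23,12],[25,16],[31,17],[33,16],[46,0]]
[[8,19],[13,13],[23,12],[25,16],[31,17],[33,16],[46,0]]
[[8,19],[13,13],[23,12],[25,16],[31,17],[33,16],[46,13],[48,0]]
[[8,19],[13,13],[23,12],[25,16],[31,17],[33,16],[46,13],[48,0]]
[[8,19],[13,13],[23,12],[25,16],[31,17],[33,16],[46,13],[48,0]]
[[8,19],[13,13],[23,12],[25,16],[31,17],[33,16],[46,13],[48,0]]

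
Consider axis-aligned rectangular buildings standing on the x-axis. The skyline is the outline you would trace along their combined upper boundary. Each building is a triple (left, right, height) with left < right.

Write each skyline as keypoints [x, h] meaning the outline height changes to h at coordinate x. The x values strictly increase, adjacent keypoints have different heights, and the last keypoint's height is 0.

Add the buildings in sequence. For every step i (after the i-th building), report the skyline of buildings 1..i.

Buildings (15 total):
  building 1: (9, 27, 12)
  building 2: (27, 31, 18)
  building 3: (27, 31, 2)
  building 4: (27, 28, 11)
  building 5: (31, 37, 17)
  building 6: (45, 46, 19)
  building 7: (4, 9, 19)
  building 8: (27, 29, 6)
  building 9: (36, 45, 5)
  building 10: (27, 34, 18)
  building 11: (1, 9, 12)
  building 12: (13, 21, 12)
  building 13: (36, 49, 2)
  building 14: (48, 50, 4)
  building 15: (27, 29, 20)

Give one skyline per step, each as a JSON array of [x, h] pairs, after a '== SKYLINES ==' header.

== SKYLINES ==
[[9,12],[27,0]]
[[9,12],[27,18],[31,0]]
[[9,12],[27,18],[31,0]]
[[9,12],[27,18],[31,0]]
[[9,12],[27,18],[31,17],[37,0]]
[[9,12],[27,18],[31,17],[37,0],[45,19],[46,0]]
[[4,19],[9,12],[27,18],[31,17],[37,0],[45,19],[46,0]]
[[4,19],[9,12],[27,18],[31,17],[37,0],[45,19],[46,0]]
[[4,19],[9,12],[27,18],[31,17],[37,5],[45,19],[46,0]]
[[4,19],[9,12],[27,18],[34,17],[37,5],[45,19],[46,0]]
[[1,12],[4,19],[9,12],[27,18],[34,17],[37,5],[45,19],[46,0]]
[[1,12],[4,19],[9,12],[27,18],[34,17],[37,5],[45,19],[46,0]]
[[1,12],[4,19],[9,12],[27,18],[34,17],[37,5],[45,19],[46,2],[49,0]]
[[1,12],[4,19],[9,12],[27,18],[34,17],[37,5],[45,19],[46,2],[48,4],[50,0]]
[[1,12],[4,19],[9,12],[27,20],[29,18],[34,17],[37,5],[45,19],[46,2],[48,4],[50,0]]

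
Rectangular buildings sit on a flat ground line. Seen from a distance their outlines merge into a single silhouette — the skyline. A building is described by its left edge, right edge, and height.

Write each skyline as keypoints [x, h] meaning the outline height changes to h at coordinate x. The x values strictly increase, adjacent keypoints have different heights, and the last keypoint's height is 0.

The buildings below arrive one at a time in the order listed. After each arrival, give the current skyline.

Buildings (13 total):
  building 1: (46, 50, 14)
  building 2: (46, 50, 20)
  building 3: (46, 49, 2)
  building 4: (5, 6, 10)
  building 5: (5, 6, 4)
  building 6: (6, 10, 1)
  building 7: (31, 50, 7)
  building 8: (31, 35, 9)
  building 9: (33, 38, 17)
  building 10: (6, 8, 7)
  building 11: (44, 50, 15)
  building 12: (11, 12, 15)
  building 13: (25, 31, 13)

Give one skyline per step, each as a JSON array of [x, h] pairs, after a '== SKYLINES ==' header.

== SKYLINES ==
[[46,14],[50,0]]
[[46,20],[50,0]]
[[46,20],[50,0]]
[[5,10],[6,0],[46,20],[50,0]]
[[5,10],[6,0],[46,20],[50,0]]
[[5,10],[6,1],[10,0],[46,20],[50,0]]
[[5,10],[6,1],[10,0],[31,7],[46,20],[50,0]]
[[5,10],[6,1],[10,0],[31,9],[35,7],[46,20],[50,0]]
[[5,10],[6,1],[10,0],[31,9],[33,17],[38,7],[46,20],[50,0]]
[[5,10],[6,7],[8,1],[10,0],[31,9],[33,17],[38,7],[46,20],[50,0]]
[[5,10],[6,7],[8,1],[10,0],[31,9],[33,17],[38,7],[44,15],[46,20],[50,0]]
[[5,10],[6,7],[8,1],[10,0],[11,15],[12,0],[31,9],[33,17],[38,7],[44,15],[46,20],[50,0]]
[[5,10],[6,7],[8,1],[10,0],[11,15],[12,0],[25,13],[31,9],[33,17],[38,7],[44,15],[46,20],[50,0]]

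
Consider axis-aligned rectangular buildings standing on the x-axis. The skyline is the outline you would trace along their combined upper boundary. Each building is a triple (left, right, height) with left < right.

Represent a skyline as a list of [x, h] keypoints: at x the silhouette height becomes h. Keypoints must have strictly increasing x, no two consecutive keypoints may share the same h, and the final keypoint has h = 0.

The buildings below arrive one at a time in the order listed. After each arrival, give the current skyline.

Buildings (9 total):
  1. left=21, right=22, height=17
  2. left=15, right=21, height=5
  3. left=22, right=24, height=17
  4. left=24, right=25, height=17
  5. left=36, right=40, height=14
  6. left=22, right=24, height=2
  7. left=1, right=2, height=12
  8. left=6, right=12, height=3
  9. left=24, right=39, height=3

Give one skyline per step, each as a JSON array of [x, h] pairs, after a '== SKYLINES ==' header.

== SKYLINES ==
[[21,17],[22,0]]
[[15,5],[21,17],[22,0]]
[[15,5],[21,17],[24,0]]
[[15,5],[21,17],[25,0]]
[[15,5],[21,17],[25,0],[36,14],[40,0]]
[[15,5],[21,17],[25,0],[36,14],[40,0]]
[[1,12],[2,0],[15,5],[21,17],[25,0],[36,14],[40,0]]
[[1,12],[2,0],[6,3],[12,0],[15,5],[21,17],[25,0],[36,14],[40,0]]
[[1,12],[2,0],[6,3],[12,0],[15,5],[21,17],[25,3],[36,14],[40,0]]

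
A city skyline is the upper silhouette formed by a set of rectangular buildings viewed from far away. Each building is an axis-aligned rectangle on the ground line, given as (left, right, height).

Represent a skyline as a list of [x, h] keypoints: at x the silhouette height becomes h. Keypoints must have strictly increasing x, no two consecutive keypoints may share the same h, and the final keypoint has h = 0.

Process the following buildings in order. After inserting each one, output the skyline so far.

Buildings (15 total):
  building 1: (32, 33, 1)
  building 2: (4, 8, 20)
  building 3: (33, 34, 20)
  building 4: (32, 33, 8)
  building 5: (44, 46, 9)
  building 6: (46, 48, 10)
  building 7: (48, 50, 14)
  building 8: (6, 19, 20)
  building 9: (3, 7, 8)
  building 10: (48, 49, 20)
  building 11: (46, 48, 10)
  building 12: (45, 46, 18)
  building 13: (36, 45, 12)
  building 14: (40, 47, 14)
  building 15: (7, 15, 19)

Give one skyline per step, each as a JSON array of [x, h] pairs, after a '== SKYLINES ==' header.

== SKYLINES ==
[[32,1],[33,0]]
[[4,20],[8,0],[32,1],[33,0]]
[[4,20],[8,0],[32,1],[33,20],[34,0]]
[[4,20],[8,0],[32,8],[33,20],[34,0]]
[[4,20],[8,0],[32,8],[33,20],[34,0],[44,9],[46,0]]
[[4,20],[8,0],[32,8],[33,20],[34,0],[44,9],[46,10],[48,0]]
[[4,20],[8,0],[32,8],[33,20],[34,0],[44,9],[46,10],[48,14],[50,0]]
[[4,20],[19,0],[32,8],[33,20],[34,0],[44,9],[46,10],[48,14],[50,0]]
[[3,8],[4,20],[19,0],[32,8],[33,20],[34,0],[44,9],[46,10],[48,14],[50,0]]
[[3,8],[4,20],[19,0],[32,8],[33,20],[34,0],[44,9],[46,10],[48,20],[49,14],[50,0]]
[[3,8],[4,20],[19,0],[32,8],[33,20],[34,0],[44,9],[46,10],[48,20],[49,14],[50,0]]
[[3,8],[4,20],[19,0],[32,8],[33,20],[34,0],[44,9],[45,18],[46,10],[48,20],[49,14],[50,0]]
[[3,8],[4,20],[19,0],[32,8],[33,20],[34,0],[36,12],[45,18],[46,10],[48,20],[49,14],[50,0]]
[[3,8],[4,20],[19,0],[32,8],[33,20],[34,0],[36,12],[40,14],[45,18],[46,14],[47,10],[48,20],[49,14],[50,0]]
[[3,8],[4,20],[19,0],[32,8],[33,20],[34,0],[36,12],[40,14],[45,18],[46,14],[47,10],[48,20],[49,14],[50,0]]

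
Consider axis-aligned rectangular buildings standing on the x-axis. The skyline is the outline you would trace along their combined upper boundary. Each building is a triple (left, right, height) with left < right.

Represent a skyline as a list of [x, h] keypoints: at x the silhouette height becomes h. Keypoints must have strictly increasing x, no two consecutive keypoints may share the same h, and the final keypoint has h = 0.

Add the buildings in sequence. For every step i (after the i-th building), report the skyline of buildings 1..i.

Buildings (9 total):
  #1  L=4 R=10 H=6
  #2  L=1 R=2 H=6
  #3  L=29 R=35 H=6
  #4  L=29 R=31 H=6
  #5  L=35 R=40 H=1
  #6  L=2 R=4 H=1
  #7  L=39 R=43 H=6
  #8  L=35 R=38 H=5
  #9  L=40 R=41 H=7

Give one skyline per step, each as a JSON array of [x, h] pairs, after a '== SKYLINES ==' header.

== SKYLINES ==
[[4,6],[10,0]]
[[1,6],[2,0],[4,6],[10,0]]
[[1,6],[2,0],[4,6],[10,0],[29,6],[35,0]]
[[1,6],[2,0],[4,6],[10,0],[29,6],[35,0]]
[[1,6],[2,0],[4,6],[10,0],[29,6],[35,1],[40,0]]
[[1,6],[2,1],[4,6],[10,0],[29,6],[35,1],[40,0]]
[[1,6],[2,1],[4,6],[10,0],[29,6],[35,1],[39,6],[43,0]]
[[1,6],[2,1],[4,6],[10,0],[29,6],[35,5],[38,1],[39,6],[43,0]]
[[1,6],[2,1],[4,6],[10,0],[29,6],[35,5],[38,1],[39,6],[40,7],[41,6],[43,0]]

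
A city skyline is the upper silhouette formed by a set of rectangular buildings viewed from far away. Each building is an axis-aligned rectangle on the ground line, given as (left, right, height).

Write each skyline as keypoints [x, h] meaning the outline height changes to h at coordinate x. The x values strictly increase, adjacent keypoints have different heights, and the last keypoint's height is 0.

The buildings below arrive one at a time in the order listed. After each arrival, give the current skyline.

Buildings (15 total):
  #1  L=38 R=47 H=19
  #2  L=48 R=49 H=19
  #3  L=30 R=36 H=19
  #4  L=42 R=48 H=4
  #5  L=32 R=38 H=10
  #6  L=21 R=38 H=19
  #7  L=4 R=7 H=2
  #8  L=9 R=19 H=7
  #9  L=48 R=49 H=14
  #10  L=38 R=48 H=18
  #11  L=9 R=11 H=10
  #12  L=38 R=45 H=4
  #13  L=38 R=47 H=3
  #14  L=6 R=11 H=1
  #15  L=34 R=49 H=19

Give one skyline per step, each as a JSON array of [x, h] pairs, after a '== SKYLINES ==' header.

== SKYLINES ==
[[38,19],[47,0]]
[[38,19],[47,0],[48,19],[49,0]]
[[30,19],[36,0],[38,19],[47,0],[48,19],[49,0]]
[[30,19],[36,0],[38,19],[47,4],[48,19],[49,0]]
[[30,19],[36,10],[38,19],[47,4],[48,19],[49,0]]
[[21,19],[47,4],[48,19],[49,0]]
[[4,2],[7,0],[21,19],[47,4],[48,19],[49,0]]
[[4,2],[7,0],[9,7],[19,0],[21,19],[47,4],[48,19],[49,0]]
[[4,2],[7,0],[9,7],[19,0],[21,19],[47,4],[48,19],[49,0]]
[[4,2],[7,0],[9,7],[19,0],[21,19],[47,18],[48,19],[49,0]]
[[4,2],[7,0],[9,10],[11,7],[19,0],[21,19],[47,18],[48,19],[49,0]]
[[4,2],[7,0],[9,10],[11,7],[19,0],[21,19],[47,18],[48,19],[49,0]]
[[4,2],[7,0],[9,10],[11,7],[19,0],[21,19],[47,18],[48,19],[49,0]]
[[4,2],[7,1],[9,10],[11,7],[19,0],[21,19],[47,18],[48,19],[49,0]]
[[4,2],[7,1],[9,10],[11,7],[19,0],[21,19],[49,0]]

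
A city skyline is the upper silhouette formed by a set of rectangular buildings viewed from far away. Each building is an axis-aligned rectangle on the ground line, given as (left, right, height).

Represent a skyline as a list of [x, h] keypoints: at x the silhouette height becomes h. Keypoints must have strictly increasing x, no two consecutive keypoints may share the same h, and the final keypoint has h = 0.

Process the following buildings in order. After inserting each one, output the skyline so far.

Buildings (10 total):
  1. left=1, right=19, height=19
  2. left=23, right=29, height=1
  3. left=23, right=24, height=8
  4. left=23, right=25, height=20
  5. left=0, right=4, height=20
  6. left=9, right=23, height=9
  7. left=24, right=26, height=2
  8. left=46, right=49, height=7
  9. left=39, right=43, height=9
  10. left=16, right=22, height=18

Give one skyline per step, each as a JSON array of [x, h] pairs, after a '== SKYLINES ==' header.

== SKYLINES ==
[[1,19],[19,0]]
[[1,19],[19,0],[23,1],[29,0]]
[[1,19],[19,0],[23,8],[24,1],[29,0]]
[[1,19],[19,0],[23,20],[25,1],[29,0]]
[[0,20],[4,19],[19,0],[23,20],[25,1],[29,0]]
[[0,20],[4,19],[19,9],[23,20],[25,1],[29,0]]
[[0,20],[4,19],[19,9],[23,20],[25,2],[26,1],[29,0]]
[[0,20],[4,19],[19,9],[23,20],[25,2],[26,1],[29,0],[46,7],[49,0]]
[[0,20],[4,19],[19,9],[23,20],[25,2],[26,1],[29,0],[39,9],[43,0],[46,7],[49,0]]
[[0,20],[4,19],[19,18],[22,9],[23,20],[25,2],[26,1],[29,0],[39,9],[43,0],[46,7],[49,0]]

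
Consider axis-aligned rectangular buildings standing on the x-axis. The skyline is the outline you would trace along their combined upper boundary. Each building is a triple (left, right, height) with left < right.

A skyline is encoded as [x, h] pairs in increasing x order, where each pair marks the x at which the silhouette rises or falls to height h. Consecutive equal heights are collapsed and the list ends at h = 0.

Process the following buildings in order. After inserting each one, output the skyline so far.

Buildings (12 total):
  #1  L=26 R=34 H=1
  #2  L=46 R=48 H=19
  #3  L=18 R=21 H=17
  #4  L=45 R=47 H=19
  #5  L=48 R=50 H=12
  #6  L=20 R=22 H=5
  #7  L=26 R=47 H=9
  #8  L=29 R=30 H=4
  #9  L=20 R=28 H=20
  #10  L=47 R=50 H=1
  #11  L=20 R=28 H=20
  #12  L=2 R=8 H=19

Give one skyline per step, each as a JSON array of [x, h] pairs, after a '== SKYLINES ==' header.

== SKYLINES ==
[[26,1],[34,0]]
[[26,1],[34,0],[46,19],[48,0]]
[[18,17],[21,0],[26,1],[34,0],[46,19],[48,0]]
[[18,17],[21,0],[26,1],[34,0],[45,19],[48,0]]
[[18,17],[21,0],[26,1],[34,0],[45,19],[48,12],[50,0]]
[[18,17],[21,5],[22,0],[26,1],[34,0],[45,19],[48,12],[50,0]]
[[18,17],[21,5],[22,0],[26,9],[45,19],[48,12],[50,0]]
[[18,17],[21,5],[22,0],[26,9],[45,19],[48,12],[50,0]]
[[18,17],[20,20],[28,9],[45,19],[48,12],[50,0]]
[[18,17],[20,20],[28,9],[45,19],[48,12],[50,0]]
[[18,17],[20,20],[28,9],[45,19],[48,12],[50,0]]
[[2,19],[8,0],[18,17],[20,20],[28,9],[45,19],[48,12],[50,0]]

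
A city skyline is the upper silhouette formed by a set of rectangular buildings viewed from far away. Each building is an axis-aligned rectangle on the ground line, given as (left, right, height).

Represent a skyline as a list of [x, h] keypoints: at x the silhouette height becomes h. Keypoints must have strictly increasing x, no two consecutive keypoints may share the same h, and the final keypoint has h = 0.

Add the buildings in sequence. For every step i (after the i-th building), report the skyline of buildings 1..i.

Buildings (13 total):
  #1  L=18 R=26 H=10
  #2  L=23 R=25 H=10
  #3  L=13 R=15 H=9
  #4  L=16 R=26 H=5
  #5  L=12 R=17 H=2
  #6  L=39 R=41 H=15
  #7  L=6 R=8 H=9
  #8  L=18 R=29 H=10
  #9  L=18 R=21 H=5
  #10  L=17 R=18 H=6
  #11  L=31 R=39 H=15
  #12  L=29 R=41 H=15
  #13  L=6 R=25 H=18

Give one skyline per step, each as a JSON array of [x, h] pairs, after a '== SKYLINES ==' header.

== SKYLINES ==
[[18,10],[26,0]]
[[18,10],[26,0]]
[[13,9],[15,0],[18,10],[26,0]]
[[13,9],[15,0],[16,5],[18,10],[26,0]]
[[12,2],[13,9],[15,2],[16,5],[18,10],[26,0]]
[[12,2],[13,9],[15,2],[16,5],[18,10],[26,0],[39,15],[41,0]]
[[6,9],[8,0],[12,2],[13,9],[15,2],[16,5],[18,10],[26,0],[39,15],[41,0]]
[[6,9],[8,0],[12,2],[13,9],[15,2],[16,5],[18,10],[29,0],[39,15],[41,0]]
[[6,9],[8,0],[12,2],[13,9],[15,2],[16,5],[18,10],[29,0],[39,15],[41,0]]
[[6,9],[8,0],[12,2],[13,9],[15,2],[16,5],[17,6],[18,10],[29,0],[39,15],[41,0]]
[[6,9],[8,0],[12,2],[13,9],[15,2],[16,5],[17,6],[18,10],[29,0],[31,15],[41,0]]
[[6,9],[8,0],[12,2],[13,9],[15,2],[16,5],[17,6],[18,10],[29,15],[41,0]]
[[6,18],[25,10],[29,15],[41,0]]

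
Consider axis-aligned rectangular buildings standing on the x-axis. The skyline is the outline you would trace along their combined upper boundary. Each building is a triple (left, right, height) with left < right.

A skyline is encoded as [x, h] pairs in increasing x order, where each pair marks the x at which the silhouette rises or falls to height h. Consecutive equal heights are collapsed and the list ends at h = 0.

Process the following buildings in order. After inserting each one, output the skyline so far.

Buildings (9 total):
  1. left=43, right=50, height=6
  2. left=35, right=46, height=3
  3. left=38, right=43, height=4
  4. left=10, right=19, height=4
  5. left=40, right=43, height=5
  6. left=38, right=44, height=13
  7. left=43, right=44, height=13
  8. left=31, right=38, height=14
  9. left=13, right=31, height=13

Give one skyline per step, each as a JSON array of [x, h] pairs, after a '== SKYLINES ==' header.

== SKYLINES ==
[[43,6],[50,0]]
[[35,3],[43,6],[50,0]]
[[35,3],[38,4],[43,6],[50,0]]
[[10,4],[19,0],[35,3],[38,4],[43,6],[50,0]]
[[10,4],[19,0],[35,3],[38,4],[40,5],[43,6],[50,0]]
[[10,4],[19,0],[35,3],[38,13],[44,6],[50,0]]
[[10,4],[19,0],[35,3],[38,13],[44,6],[50,0]]
[[10,4],[19,0],[31,14],[38,13],[44,6],[50,0]]
[[10,4],[13,13],[31,14],[38,13],[44,6],[50,0]]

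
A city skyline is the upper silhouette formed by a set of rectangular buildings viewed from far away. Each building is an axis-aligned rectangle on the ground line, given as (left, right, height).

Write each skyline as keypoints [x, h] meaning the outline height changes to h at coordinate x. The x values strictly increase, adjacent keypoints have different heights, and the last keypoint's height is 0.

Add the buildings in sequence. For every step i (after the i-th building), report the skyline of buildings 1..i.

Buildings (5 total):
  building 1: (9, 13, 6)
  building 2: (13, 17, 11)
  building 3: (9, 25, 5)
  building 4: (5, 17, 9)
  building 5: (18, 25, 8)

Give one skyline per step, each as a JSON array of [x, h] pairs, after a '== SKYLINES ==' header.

== SKYLINES ==
[[9,6],[13,0]]
[[9,6],[13,11],[17,0]]
[[9,6],[13,11],[17,5],[25,0]]
[[5,9],[13,11],[17,5],[25,0]]
[[5,9],[13,11],[17,5],[18,8],[25,0]]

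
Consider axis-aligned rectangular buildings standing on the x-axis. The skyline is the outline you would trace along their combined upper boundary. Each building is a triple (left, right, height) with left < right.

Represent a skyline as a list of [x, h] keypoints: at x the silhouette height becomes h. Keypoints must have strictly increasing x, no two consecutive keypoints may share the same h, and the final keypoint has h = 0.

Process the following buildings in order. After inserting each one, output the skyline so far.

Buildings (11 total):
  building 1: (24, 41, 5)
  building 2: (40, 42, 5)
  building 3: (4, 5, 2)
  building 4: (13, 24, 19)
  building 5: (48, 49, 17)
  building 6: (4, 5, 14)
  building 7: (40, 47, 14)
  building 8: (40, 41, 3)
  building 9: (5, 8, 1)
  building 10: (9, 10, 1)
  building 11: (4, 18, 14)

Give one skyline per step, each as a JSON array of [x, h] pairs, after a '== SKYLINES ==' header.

== SKYLINES ==
[[24,5],[41,0]]
[[24,5],[42,0]]
[[4,2],[5,0],[24,5],[42,0]]
[[4,2],[5,0],[13,19],[24,5],[42,0]]
[[4,2],[5,0],[13,19],[24,5],[42,0],[48,17],[49,0]]
[[4,14],[5,0],[13,19],[24,5],[42,0],[48,17],[49,0]]
[[4,14],[5,0],[13,19],[24,5],[40,14],[47,0],[48,17],[49,0]]
[[4,14],[5,0],[13,19],[24,5],[40,14],[47,0],[48,17],[49,0]]
[[4,14],[5,1],[8,0],[13,19],[24,5],[40,14],[47,0],[48,17],[49,0]]
[[4,14],[5,1],[8,0],[9,1],[10,0],[13,19],[24,5],[40,14],[47,0],[48,17],[49,0]]
[[4,14],[13,19],[24,5],[40,14],[47,0],[48,17],[49,0]]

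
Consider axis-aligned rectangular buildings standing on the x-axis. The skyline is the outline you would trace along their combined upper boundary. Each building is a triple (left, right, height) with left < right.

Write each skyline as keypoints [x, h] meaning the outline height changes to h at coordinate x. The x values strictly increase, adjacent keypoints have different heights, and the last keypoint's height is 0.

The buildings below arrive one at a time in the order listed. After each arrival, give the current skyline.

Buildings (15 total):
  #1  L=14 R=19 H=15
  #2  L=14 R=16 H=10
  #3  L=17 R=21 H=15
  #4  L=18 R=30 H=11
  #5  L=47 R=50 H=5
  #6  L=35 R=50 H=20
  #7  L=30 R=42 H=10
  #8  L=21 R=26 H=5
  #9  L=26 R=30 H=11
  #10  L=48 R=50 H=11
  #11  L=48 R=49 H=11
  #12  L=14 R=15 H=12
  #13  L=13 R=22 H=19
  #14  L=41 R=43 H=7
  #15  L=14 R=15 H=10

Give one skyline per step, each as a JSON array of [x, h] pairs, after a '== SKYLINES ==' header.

== SKYLINES ==
[[14,15],[19,0]]
[[14,15],[19,0]]
[[14,15],[21,0]]
[[14,15],[21,11],[30,0]]
[[14,15],[21,11],[30,0],[47,5],[50,0]]
[[14,15],[21,11],[30,0],[35,20],[50,0]]
[[14,15],[21,11],[30,10],[35,20],[50,0]]
[[14,15],[21,11],[30,10],[35,20],[50,0]]
[[14,15],[21,11],[30,10],[35,20],[50,0]]
[[14,15],[21,11],[30,10],[35,20],[50,0]]
[[14,15],[21,11],[30,10],[35,20],[50,0]]
[[14,15],[21,11],[30,10],[35,20],[50,0]]
[[13,19],[22,11],[30,10],[35,20],[50,0]]
[[13,19],[22,11],[30,10],[35,20],[50,0]]
[[13,19],[22,11],[30,10],[35,20],[50,0]]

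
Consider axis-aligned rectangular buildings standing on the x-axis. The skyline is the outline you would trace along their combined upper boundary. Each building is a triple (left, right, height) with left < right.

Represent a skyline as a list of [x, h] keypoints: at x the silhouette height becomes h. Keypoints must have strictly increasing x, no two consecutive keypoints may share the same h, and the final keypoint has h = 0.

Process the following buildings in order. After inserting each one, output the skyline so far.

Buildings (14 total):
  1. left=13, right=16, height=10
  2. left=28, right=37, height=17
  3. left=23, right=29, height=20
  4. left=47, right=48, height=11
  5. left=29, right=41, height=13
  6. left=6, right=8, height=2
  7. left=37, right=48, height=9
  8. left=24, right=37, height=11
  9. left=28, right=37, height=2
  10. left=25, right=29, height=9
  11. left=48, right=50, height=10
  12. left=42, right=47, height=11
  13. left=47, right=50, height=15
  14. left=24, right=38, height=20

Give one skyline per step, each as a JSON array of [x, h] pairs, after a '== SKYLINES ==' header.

== SKYLINES ==
[[13,10],[16,0]]
[[13,10],[16,0],[28,17],[37,0]]
[[13,10],[16,0],[23,20],[29,17],[37,0]]
[[13,10],[16,0],[23,20],[29,17],[37,0],[47,11],[48,0]]
[[13,10],[16,0],[23,20],[29,17],[37,13],[41,0],[47,11],[48,0]]
[[6,2],[8,0],[13,10],[16,0],[23,20],[29,17],[37,13],[41,0],[47,11],[48,0]]
[[6,2],[8,0],[13,10],[16,0],[23,20],[29,17],[37,13],[41,9],[47,11],[48,0]]
[[6,2],[8,0],[13,10],[16,0],[23,20],[29,17],[37,13],[41,9],[47,11],[48,0]]
[[6,2],[8,0],[13,10],[16,0],[23,20],[29,17],[37,13],[41,9],[47,11],[48,0]]
[[6,2],[8,0],[13,10],[16,0],[23,20],[29,17],[37,13],[41,9],[47,11],[48,0]]
[[6,2],[8,0],[13,10],[16,0],[23,20],[29,17],[37,13],[41,9],[47,11],[48,10],[50,0]]
[[6,2],[8,0],[13,10],[16,0],[23,20],[29,17],[37,13],[41,9],[42,11],[48,10],[50,0]]
[[6,2],[8,0],[13,10],[16,0],[23,20],[29,17],[37,13],[41,9],[42,11],[47,15],[50,0]]
[[6,2],[8,0],[13,10],[16,0],[23,20],[38,13],[41,9],[42,11],[47,15],[50,0]]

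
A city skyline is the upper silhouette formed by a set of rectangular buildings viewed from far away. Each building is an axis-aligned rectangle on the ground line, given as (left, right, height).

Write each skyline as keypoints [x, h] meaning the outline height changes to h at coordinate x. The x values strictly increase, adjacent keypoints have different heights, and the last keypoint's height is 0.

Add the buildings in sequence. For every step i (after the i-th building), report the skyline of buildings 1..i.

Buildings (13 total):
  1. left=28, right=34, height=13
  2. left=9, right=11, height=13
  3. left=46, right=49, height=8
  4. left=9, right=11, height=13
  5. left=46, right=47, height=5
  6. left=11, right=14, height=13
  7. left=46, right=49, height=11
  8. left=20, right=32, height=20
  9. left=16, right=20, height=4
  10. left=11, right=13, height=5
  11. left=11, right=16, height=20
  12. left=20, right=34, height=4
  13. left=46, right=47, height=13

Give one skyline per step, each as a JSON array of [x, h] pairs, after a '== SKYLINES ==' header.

== SKYLINES ==
[[28,13],[34,0]]
[[9,13],[11,0],[28,13],[34,0]]
[[9,13],[11,0],[28,13],[34,0],[46,8],[49,0]]
[[9,13],[11,0],[28,13],[34,0],[46,8],[49,0]]
[[9,13],[11,0],[28,13],[34,0],[46,8],[49,0]]
[[9,13],[14,0],[28,13],[34,0],[46,8],[49,0]]
[[9,13],[14,0],[28,13],[34,0],[46,11],[49,0]]
[[9,13],[14,0],[20,20],[32,13],[34,0],[46,11],[49,0]]
[[9,13],[14,0],[16,4],[20,20],[32,13],[34,0],[46,11],[49,0]]
[[9,13],[14,0],[16,4],[20,20],[32,13],[34,0],[46,11],[49,0]]
[[9,13],[11,20],[16,4],[20,20],[32,13],[34,0],[46,11],[49,0]]
[[9,13],[11,20],[16,4],[20,20],[32,13],[34,0],[46,11],[49,0]]
[[9,13],[11,20],[16,4],[20,20],[32,13],[34,0],[46,13],[47,11],[49,0]]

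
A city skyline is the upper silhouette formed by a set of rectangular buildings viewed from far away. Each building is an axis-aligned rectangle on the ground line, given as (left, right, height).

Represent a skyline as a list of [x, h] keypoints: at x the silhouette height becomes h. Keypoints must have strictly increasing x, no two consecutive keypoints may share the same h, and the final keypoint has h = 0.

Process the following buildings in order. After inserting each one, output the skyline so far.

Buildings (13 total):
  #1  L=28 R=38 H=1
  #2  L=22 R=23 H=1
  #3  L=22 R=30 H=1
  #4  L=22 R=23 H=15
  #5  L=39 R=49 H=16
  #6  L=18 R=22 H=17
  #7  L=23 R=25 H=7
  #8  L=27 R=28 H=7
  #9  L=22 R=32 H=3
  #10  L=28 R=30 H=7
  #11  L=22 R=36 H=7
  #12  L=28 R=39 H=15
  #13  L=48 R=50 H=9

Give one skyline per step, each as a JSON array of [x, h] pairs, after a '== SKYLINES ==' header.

== SKYLINES ==
[[28,1],[38,0]]
[[22,1],[23,0],[28,1],[38,0]]
[[22,1],[38,0]]
[[22,15],[23,1],[38,0]]
[[22,15],[23,1],[38,0],[39,16],[49,0]]
[[18,17],[22,15],[23,1],[38,0],[39,16],[49,0]]
[[18,17],[22,15],[23,7],[25,1],[38,0],[39,16],[49,0]]
[[18,17],[22,15],[23,7],[25,1],[27,7],[28,1],[38,0],[39,16],[49,0]]
[[18,17],[22,15],[23,7],[25,3],[27,7],[28,3],[32,1],[38,0],[39,16],[49,0]]
[[18,17],[22,15],[23,7],[25,3],[27,7],[30,3],[32,1],[38,0],[39,16],[49,0]]
[[18,17],[22,15],[23,7],[36,1],[38,0],[39,16],[49,0]]
[[18,17],[22,15],[23,7],[28,15],[39,16],[49,0]]
[[18,17],[22,15],[23,7],[28,15],[39,16],[49,9],[50,0]]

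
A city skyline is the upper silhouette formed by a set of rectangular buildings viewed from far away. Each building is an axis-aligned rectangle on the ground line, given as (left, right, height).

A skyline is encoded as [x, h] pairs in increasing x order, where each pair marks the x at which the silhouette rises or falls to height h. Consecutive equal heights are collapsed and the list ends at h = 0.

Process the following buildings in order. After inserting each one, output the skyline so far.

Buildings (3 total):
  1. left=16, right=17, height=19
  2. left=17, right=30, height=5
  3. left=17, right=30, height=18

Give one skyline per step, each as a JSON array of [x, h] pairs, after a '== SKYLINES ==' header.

== SKYLINES ==
[[16,19],[17,0]]
[[16,19],[17,5],[30,0]]
[[16,19],[17,18],[30,0]]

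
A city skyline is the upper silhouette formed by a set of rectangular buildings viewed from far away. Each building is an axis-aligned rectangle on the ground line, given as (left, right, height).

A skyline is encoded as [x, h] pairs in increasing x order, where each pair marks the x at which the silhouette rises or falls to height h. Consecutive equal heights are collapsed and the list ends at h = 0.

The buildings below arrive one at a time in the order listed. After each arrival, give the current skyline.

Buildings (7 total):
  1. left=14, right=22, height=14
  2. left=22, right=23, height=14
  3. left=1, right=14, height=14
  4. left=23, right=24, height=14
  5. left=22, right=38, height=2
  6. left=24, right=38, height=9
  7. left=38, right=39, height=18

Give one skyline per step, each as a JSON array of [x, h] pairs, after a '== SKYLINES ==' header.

== SKYLINES ==
[[14,14],[22,0]]
[[14,14],[23,0]]
[[1,14],[23,0]]
[[1,14],[24,0]]
[[1,14],[24,2],[38,0]]
[[1,14],[24,9],[38,0]]
[[1,14],[24,9],[38,18],[39,0]]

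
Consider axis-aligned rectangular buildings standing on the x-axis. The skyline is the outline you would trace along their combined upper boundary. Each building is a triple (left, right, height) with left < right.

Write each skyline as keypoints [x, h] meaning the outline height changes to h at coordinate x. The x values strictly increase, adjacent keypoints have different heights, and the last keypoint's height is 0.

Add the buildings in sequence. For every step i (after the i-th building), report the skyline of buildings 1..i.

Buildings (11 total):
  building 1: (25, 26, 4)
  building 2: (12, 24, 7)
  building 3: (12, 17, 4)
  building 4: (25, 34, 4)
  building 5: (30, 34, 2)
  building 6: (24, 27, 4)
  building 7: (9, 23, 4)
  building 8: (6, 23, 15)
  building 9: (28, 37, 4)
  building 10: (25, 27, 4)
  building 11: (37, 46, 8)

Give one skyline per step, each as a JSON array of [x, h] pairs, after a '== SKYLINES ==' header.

== SKYLINES ==
[[25,4],[26,0]]
[[12,7],[24,0],[25,4],[26,0]]
[[12,7],[24,0],[25,4],[26,0]]
[[12,7],[24,0],[25,4],[34,0]]
[[12,7],[24,0],[25,4],[34,0]]
[[12,7],[24,4],[34,0]]
[[9,4],[12,7],[24,4],[34,0]]
[[6,15],[23,7],[24,4],[34,0]]
[[6,15],[23,7],[24,4],[37,0]]
[[6,15],[23,7],[24,4],[37,0]]
[[6,15],[23,7],[24,4],[37,8],[46,0]]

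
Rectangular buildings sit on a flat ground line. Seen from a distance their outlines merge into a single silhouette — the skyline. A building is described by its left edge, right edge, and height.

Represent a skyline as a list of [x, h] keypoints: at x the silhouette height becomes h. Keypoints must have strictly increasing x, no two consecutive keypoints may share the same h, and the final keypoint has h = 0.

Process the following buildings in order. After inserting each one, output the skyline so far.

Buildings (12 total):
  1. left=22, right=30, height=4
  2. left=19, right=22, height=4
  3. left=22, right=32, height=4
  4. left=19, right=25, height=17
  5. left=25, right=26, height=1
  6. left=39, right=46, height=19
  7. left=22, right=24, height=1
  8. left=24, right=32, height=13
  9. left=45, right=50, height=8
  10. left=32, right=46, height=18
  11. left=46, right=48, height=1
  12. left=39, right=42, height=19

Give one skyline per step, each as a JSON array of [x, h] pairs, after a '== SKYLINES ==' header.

== SKYLINES ==
[[22,4],[30,0]]
[[19,4],[30,0]]
[[19,4],[32,0]]
[[19,17],[25,4],[32,0]]
[[19,17],[25,4],[32,0]]
[[19,17],[25,4],[32,0],[39,19],[46,0]]
[[19,17],[25,4],[32,0],[39,19],[46,0]]
[[19,17],[25,13],[32,0],[39,19],[46,0]]
[[19,17],[25,13],[32,0],[39,19],[46,8],[50,0]]
[[19,17],[25,13],[32,18],[39,19],[46,8],[50,0]]
[[19,17],[25,13],[32,18],[39,19],[46,8],[50,0]]
[[19,17],[25,13],[32,18],[39,19],[46,8],[50,0]]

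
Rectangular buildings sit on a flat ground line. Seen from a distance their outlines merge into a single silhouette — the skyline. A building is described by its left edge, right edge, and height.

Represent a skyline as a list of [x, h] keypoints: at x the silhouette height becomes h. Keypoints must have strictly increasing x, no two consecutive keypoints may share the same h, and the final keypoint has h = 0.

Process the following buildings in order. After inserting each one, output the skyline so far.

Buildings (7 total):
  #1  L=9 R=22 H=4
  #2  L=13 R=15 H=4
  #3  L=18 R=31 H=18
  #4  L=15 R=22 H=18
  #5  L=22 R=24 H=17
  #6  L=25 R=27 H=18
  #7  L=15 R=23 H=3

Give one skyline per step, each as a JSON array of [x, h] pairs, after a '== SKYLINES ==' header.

== SKYLINES ==
[[9,4],[22,0]]
[[9,4],[22,0]]
[[9,4],[18,18],[31,0]]
[[9,4],[15,18],[31,0]]
[[9,4],[15,18],[31,0]]
[[9,4],[15,18],[31,0]]
[[9,4],[15,18],[31,0]]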